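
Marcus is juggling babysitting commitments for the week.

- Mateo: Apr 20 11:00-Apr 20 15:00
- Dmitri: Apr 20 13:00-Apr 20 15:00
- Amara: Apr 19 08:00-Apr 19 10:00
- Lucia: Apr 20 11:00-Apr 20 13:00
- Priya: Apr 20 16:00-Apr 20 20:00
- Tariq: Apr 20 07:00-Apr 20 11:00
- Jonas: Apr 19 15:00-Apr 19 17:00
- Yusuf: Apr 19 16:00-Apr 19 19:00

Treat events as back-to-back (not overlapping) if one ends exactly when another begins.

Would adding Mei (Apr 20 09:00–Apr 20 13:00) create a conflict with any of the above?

Yes — it overlaps Lucia, Mateo, Tariq

Amara: ends Apr 19 10:00 at or before Mei starts Apr 20 09:00 → clear.
Jonas: ends Apr 19 17:00 at or before Mei starts Apr 20 09:00 → clear.
Yusuf: ends Apr 19 19:00 at or before Mei starts Apr 20 09:00 → clear.
Tariq: starts Apr 20 07:00 before Mei ends Apr 20 13:00, and ends Apr 20 11:00 after Mei starts Apr 20 09:00 → overlap.
Mateo: starts Apr 20 11:00 before Mei ends Apr 20 13:00, and ends Apr 20 15:00 after Mei starts Apr 20 09:00 → overlap.
Lucia: starts Apr 20 11:00 before Mei ends Apr 20 13:00, and ends Apr 20 13:00 after Mei starts Apr 20 09:00 → overlap.
Dmitri: starts Apr 20 13:00 at or after Mei ends Apr 20 13:00 → clear.
Priya: starts Apr 20 16:00 at or after Mei ends Apr 20 13:00 → clear.
Mei overlaps Mateo, Tariq, Lucia.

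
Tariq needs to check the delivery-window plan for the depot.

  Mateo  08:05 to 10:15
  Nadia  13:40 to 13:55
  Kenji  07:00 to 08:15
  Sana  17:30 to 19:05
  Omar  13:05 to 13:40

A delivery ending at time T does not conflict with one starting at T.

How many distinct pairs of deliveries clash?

1

Check each pair: they overlap iff neither finishes before the other starts.
Sorted by start: Kenji, Mateo, Omar, Nadia, Sana.
Mateo starts before Kenji ends → Kenji and Mateo overlap.
Omar starts after Kenji ends; Kenji is clear from here.
Omar starts after Mateo ends; Mateo is clear from here.
Nadia starts exactly when Omar ends (back-to-back, no overlap); Omar is clear from here.
Sana starts after Nadia ends.
Overlapping pairs: Kenji & Mateo — 1 in total.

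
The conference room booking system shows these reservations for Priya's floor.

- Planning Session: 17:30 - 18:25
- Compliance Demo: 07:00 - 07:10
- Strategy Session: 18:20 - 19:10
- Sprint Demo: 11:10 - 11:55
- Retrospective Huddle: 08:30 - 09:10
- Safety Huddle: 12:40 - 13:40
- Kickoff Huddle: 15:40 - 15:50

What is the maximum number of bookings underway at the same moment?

Sort all start/end points and keep a running count:
07:00 start Compliance Demo → 1
07:10 end Compliance Demo → 0
08:30 start Retrospective Huddle → 1
09:10 end Retrospective Huddle → 0
11:10 start Sprint Demo → 1
11:55 end Sprint Demo → 0
12:40 start Safety Huddle → 1
13:40 end Safety Huddle → 0
15:40 start Kickoff Huddle → 1
15:50 end Kickoff Huddle → 0
17:30 start Planning Session → 1
18:20 start Strategy Session → 2
18:25 end Planning Session → 1
19:10 end Strategy Session → 0
Peak is 2, at 18:20 (Planning Session, Strategy Session).

2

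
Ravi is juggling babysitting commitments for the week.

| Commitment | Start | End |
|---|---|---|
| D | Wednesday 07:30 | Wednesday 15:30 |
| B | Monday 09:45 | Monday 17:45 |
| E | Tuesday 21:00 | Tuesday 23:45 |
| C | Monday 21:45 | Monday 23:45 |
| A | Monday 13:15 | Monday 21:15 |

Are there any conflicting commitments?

Sorted by start: B, A, C, E, D.
A starts before B ends → B and A overlap.
That's a conflict, so the schedule is not conflict-free.

Yes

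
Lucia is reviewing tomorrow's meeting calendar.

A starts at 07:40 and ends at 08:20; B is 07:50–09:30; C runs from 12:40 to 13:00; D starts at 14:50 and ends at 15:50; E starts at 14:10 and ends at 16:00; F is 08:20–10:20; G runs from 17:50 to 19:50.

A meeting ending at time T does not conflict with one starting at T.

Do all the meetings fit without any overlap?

No

Sorted by start: A, B, F, C, E, D, G.
B starts before A ends → A and B overlap.
That's a conflict, so the schedule is not conflict-free.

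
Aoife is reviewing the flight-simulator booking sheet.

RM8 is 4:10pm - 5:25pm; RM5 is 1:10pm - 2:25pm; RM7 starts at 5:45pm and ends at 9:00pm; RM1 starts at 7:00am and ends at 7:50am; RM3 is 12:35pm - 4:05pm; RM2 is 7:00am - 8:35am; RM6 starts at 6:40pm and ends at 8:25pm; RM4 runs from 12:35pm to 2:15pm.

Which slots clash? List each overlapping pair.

RM1 & RM2, RM3 & RM4, RM3 & RM5, RM4 & RM5, RM6 & RM7

Two intervals overlap when each starts before the other ends.
Sorted by start: RM1, RM2, RM3, RM4, RM5, RM8, RM7, RM6.
RM2 starts before RM1 ends → RM1 and RM2 overlap.
RM3 starts after RM1 ends; RM1 is clear from here.
RM3 starts after RM2 ends; RM2 is clear from here.
RM4 starts before RM3 ends → RM3 and RM4 overlap.
RM5 starts before RM3 ends → RM3 and RM5 overlap.
RM8 starts after RM3 ends; RM3 is clear from here.
RM5 starts before RM4 ends → RM4 and RM5 overlap.
RM8 starts after RM4 ends; RM4 is clear from here.
RM8 starts after RM5 ends; RM5 is clear from here.
RM7 starts after RM8 ends; RM8 is clear from here.
RM6 starts before RM7 ends → RM7 and RM6 overlap.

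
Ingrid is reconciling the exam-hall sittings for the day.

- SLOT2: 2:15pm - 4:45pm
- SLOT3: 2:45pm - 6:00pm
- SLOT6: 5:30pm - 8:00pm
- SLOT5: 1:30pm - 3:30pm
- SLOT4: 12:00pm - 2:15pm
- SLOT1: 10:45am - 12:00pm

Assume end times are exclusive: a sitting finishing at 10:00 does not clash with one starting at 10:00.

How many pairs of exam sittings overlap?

Sorted by start: SLOT1, SLOT4, SLOT5, SLOT2, SLOT3, SLOT6.
SLOT4 starts exactly when SLOT1 ends (back-to-back, no overlap), so SLOT1 has no further overlaps.
SLOT5 starts before SLOT4 ends → SLOT4 and SLOT5 overlap.
SLOT2 starts exactly when SLOT4 ends (back-to-back, no overlap), so SLOT4 has no further overlaps.
SLOT2 starts before SLOT5 ends → SLOT5 and SLOT2 overlap.
SLOT3 starts before SLOT5 ends → SLOT5 and SLOT3 overlap.
SLOT6 starts after SLOT5 ends.
SLOT3 starts before SLOT2 ends → SLOT2 and SLOT3 overlap.
SLOT6 starts after SLOT2 ends.
SLOT6 starts before SLOT3 ends → SLOT3 and SLOT6 overlap.
Overlapping pairs: SLOT2 & SLOT3, SLOT2 & SLOT5, SLOT3 & SLOT5, SLOT3 & SLOT6, SLOT4 & SLOT5 — 5 in total.

5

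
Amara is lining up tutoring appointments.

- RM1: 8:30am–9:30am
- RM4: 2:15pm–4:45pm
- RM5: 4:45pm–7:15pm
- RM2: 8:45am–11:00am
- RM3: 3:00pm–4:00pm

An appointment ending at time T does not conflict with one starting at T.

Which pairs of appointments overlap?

RM1 & RM2, RM3 & RM4

Check each pair: they overlap iff neither finishes before the other starts.
Sorted by start: RM1, RM2, RM4, RM3, RM5.
RM2 starts before RM1 ends → RM1 and RM2 overlap.
RM4 starts after RM1 ends — done with RM1.
RM4 starts after RM2 ends — done with RM2.
RM3 starts before RM4 ends → RM4 and RM3 overlap.
RM5 starts exactly when RM4 ends (back-to-back, no overlap).
RM5 starts after RM3 ends.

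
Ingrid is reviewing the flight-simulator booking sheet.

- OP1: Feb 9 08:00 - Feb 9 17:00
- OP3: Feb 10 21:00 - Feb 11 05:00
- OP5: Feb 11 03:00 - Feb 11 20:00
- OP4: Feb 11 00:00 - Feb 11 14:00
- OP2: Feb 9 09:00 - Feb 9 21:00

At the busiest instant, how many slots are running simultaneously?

3

Sort all start/end points and keep a running count:
Feb 9 08:00 start OP1 → 1
Feb 9 09:00 start OP2 → 2
Feb 9 17:00 end OP1 → 1
Feb 9 21:00 end OP2 → 0
Feb 10 21:00 start OP3 → 1
Feb 11 00:00 start OP4 → 2
Feb 11 03:00 start OP5 → 3
Feb 11 05:00 end OP3 → 2
Feb 11 14:00 end OP4 → 1
Feb 11 20:00 end OP5 → 0
Peak is 3, at Feb 11 03:00 (OP3, OP4, OP5).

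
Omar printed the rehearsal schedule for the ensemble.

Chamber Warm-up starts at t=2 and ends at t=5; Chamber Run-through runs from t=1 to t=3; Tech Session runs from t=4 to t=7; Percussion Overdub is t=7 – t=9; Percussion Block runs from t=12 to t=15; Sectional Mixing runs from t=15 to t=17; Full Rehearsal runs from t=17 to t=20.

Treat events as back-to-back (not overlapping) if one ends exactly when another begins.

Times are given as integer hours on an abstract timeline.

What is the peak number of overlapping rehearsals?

2

Walk through starts and ends in time order (an end at T is processed before a start at T):
t=1 start Chamber Run-through → 1
t=2 start Chamber Warm-up → 2
t=3 end Chamber Run-through → 1
t=4 start Tech Session → 2
t=5 end Chamber Warm-up → 1
t=7 end Tech Session → 0
t=7 start Percussion Overdub → 1
t=9 end Percussion Overdub → 0
t=12 start Percussion Block → 1
t=15 end Percussion Block → 0
t=15 start Sectional Mixing → 1
t=17 end Sectional Mixing → 0
t=17 start Full Rehearsal → 1
t=20 end Full Rehearsal → 0
Peak is 2, at t=2 (Chamber Run-through, Chamber Warm-up).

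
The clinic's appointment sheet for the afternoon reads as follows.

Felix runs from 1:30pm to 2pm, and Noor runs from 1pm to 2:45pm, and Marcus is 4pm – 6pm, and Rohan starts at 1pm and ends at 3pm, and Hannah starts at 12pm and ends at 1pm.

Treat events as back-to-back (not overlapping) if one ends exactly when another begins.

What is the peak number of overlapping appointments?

3

Walk through starts and ends in time order (an end at T is processed before a start at T):
12pm start Hannah → 1
1pm end Hannah → 0
1pm start Noor → 1
1pm start Rohan → 2
1:30pm start Felix → 3
2pm end Felix → 2
2:45pm end Noor → 1
3pm end Rohan → 0
4pm start Marcus → 1
6pm end Marcus → 0
Peak is 3, at 1:30pm (Felix, Noor, Rohan).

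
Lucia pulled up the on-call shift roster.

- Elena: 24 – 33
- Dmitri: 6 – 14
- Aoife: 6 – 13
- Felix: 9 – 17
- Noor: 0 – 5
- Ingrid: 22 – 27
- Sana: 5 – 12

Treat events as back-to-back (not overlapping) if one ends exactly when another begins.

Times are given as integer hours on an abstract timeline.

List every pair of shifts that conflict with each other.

Aoife & Dmitri, Aoife & Felix, Aoife & Sana, Dmitri & Felix, Dmitri & Sana, Elena & Ingrid, Felix & Sana

Two intervals overlap when each starts before the other ends.
Sorted by start: Noor, Sana, Aoife, Dmitri, Felix, Ingrid, Elena.
Sana starts exactly when Noor ends (back-to-back, no overlap) — done with Noor.
Aoife starts before Sana ends → Sana and Aoife overlap.
Dmitri starts before Sana ends → Sana and Dmitri overlap.
Felix starts before Sana ends → Sana and Felix overlap.
Ingrid starts after Sana ends — done with Sana.
Dmitri starts before Aoife ends → Aoife and Dmitri overlap.
Felix starts before Aoife ends → Aoife and Felix overlap.
Ingrid starts after Aoife ends — done with Aoife.
Felix starts before Dmitri ends → Dmitri and Felix overlap.
Ingrid starts after Dmitri ends — done with Dmitri.
Ingrid starts after Felix ends — done with Felix.
Elena starts before Ingrid ends → Ingrid and Elena overlap.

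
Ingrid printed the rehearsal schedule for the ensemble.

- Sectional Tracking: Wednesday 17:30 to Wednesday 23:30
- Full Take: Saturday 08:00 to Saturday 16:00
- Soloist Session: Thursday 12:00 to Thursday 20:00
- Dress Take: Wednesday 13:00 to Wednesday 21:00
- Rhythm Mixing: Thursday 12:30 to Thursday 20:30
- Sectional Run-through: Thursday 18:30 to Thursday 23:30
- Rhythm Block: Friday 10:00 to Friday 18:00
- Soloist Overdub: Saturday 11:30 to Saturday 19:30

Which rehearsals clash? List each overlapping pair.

Dress Take & Sectional Tracking, Full Take & Soloist Overdub, Rhythm Mixing & Sectional Run-through, Rhythm Mixing & Soloist Session, Sectional Run-through & Soloist Session

Sorted by start: Dress Take, Sectional Tracking, Soloist Session, Rhythm Mixing, Sectional Run-through, Rhythm Block, Full Take, Soloist Overdub.
Sectional Tracking starts before Dress Take ends → Dress Take and Sectional Tracking overlap.
Soloist Session starts after Dress Take ends, so nothing later overlaps Dress Take either.
Soloist Session starts after Sectional Tracking ends, so nothing later overlaps Sectional Tracking either.
Rhythm Mixing starts before Soloist Session ends → Soloist Session and Rhythm Mixing overlap.
Sectional Run-through starts before Soloist Session ends → Soloist Session and Sectional Run-through overlap.
Rhythm Block starts after Soloist Session ends, so nothing later overlaps Soloist Session either.
Sectional Run-through starts before Rhythm Mixing ends → Rhythm Mixing and Sectional Run-through overlap.
Rhythm Block starts after Rhythm Mixing ends, so nothing later overlaps Rhythm Mixing either.
Rhythm Block starts after Sectional Run-through ends, so nothing later overlaps Sectional Run-through either.
Full Take starts after Rhythm Block ends, so nothing later overlaps Rhythm Block either.
Soloist Overdub starts before Full Take ends → Full Take and Soloist Overdub overlap.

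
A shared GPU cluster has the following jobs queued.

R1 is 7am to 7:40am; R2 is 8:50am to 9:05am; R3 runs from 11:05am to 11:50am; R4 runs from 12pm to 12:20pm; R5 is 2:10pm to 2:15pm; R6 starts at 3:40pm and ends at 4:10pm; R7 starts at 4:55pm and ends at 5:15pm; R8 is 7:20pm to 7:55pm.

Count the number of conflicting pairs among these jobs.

0

Sorted by start: R1, R2, R3, R4, R5, R6, R7, R8.
R2 starts after R1 ends, so nothing later overlaps R1 either.
R3 starts after R2 ends, so nothing later overlaps R2 either.
R4 starts after R3 ends, so nothing later overlaps R3 either.
R5 starts after R4 ends, so nothing later overlaps R4 either.
R6 starts after R5 ends, so nothing later overlaps R5 either.
R7 starts after R6 ends, so nothing later overlaps R6 either.
R8 starts after R7 ends.
No pair overlaps.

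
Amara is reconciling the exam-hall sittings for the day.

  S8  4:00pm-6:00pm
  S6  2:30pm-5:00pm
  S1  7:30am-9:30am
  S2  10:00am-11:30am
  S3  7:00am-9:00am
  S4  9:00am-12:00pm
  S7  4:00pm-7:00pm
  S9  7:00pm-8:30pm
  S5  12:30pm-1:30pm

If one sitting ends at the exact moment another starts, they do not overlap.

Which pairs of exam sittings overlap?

S1 & S3, S1 & S4, S2 & S4, S6 & S7, S6 & S8, S7 & S8

Sorted by start: S3, S1, S4, S2, S5, S6, S7, S8, S9.
S1 starts before S3 ends → S3 and S1 overlap.
S4 starts exactly when S3 ends (back-to-back, no overlap), so S3 has no further overlaps.
S4 starts before S1 ends → S1 and S4 overlap.
S2 starts after S1 ends, so S1 has no further overlaps.
S2 starts before S4 ends → S4 and S2 overlap.
S5 starts after S4 ends, so S4 has no further overlaps.
S5 starts after S2 ends, so S2 has no further overlaps.
S6 starts after S5 ends, so S5 has no further overlaps.
S7 starts before S6 ends → S6 and S7 overlap.
S8 starts before S6 ends → S6 and S8 overlap.
S9 starts after S6 ends.
S8 starts before S7 ends → S7 and S8 overlap.
S9 starts exactly when S7 ends (back-to-back, no overlap).
S9 starts after S8 ends.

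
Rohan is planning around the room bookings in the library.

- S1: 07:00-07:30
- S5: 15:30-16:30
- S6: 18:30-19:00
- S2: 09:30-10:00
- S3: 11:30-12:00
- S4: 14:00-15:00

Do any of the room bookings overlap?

No

Sorted by start: S1, S2, S3, S4, S5, S6.
S2 starts after S1 ends, so nothing later overlaps S1 either.
S3 starts after S2 ends, so nothing later overlaps S2 either.
S4 starts after S3 ends, so nothing later overlaps S3 either.
S5 starts after S4 ends, so nothing later overlaps S4 either.
S6 starts after S5 ends.
Every pair is clear; the schedule has no overlaps.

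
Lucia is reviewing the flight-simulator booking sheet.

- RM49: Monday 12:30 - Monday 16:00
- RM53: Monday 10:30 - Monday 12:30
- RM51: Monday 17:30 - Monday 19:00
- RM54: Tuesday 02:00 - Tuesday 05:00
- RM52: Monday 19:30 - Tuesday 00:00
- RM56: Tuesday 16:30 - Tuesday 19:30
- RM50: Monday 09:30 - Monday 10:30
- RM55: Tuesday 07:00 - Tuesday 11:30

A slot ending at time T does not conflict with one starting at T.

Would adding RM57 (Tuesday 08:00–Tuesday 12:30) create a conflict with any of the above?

RM50: ends Monday 10:30 at or before RM57 starts Tuesday 08:00 → clear.
RM53: ends Monday 12:30 at or before RM57 starts Tuesday 08:00 → clear.
RM49: ends Monday 16:00 at or before RM57 starts Tuesday 08:00 → clear.
RM51: ends Monday 19:00 at or before RM57 starts Tuesday 08:00 → clear.
RM52: ends Tuesday 00:00 at or before RM57 starts Tuesday 08:00 → clear.
RM54: ends Tuesday 05:00 at or before RM57 starts Tuesday 08:00 → clear.
RM55: starts Tuesday 07:00 before RM57 ends Tuesday 12:30, and ends Tuesday 11:30 after RM57 starts Tuesday 08:00 → overlap.
RM56: starts Tuesday 16:30 at or after RM57 ends Tuesday 12:30 → clear.
RM57 overlaps RM55.

Yes — it overlaps RM55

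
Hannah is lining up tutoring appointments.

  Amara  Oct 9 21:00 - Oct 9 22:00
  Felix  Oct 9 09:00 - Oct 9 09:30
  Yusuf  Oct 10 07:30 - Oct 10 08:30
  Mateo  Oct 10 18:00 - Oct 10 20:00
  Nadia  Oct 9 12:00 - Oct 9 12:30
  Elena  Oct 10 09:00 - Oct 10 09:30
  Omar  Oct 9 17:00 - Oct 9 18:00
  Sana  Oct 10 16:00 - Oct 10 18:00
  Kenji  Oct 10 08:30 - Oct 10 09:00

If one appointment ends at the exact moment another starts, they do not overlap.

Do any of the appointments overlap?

No

Sorted by start: Felix, Nadia, Omar, Amara, Yusuf, Kenji, Elena, Sana, Mateo.
Nadia starts after Felix ends, so nothing later overlaps Felix either.
Omar starts after Nadia ends, so nothing later overlaps Nadia either.
Amara starts after Omar ends, so nothing later overlaps Omar either.
Yusuf starts after Amara ends, so nothing later overlaps Amara either.
Kenji starts exactly when Yusuf ends (back-to-back, no overlap), so nothing later overlaps Yusuf either.
Elena starts exactly when Kenji ends (back-to-back, no overlap), so nothing later overlaps Kenji either.
Sana starts after Elena ends, so nothing later overlaps Elena either.
Mateo starts exactly when Sana ends (back-to-back, no overlap).
Every pair is clear; the schedule has no overlaps.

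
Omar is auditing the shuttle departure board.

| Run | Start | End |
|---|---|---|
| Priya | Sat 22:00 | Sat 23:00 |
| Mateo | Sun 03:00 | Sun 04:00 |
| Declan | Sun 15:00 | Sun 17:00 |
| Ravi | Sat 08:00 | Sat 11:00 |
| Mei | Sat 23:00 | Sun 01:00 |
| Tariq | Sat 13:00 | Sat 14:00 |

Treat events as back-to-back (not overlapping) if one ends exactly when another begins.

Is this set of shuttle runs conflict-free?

Yes

Sorted by start: Ravi, Tariq, Priya, Mei, Mateo, Declan.
Tariq starts after Ravi ends, so Ravi has no further overlaps.
Priya starts after Tariq ends, so Tariq has no further overlaps.
Mei starts exactly when Priya ends (back-to-back, no overlap), so Priya has no further overlaps.
Mateo starts after Mei ends, so Mei has no further overlaps.
Declan starts after Mateo ends.
Every pair is clear; the schedule has no overlaps.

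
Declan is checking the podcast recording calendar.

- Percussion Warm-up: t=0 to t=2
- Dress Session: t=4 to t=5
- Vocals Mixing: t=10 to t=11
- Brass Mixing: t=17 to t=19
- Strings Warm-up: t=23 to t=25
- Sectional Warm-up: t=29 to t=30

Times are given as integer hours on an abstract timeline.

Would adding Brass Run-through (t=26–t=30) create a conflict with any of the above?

Yes — it overlaps Sectional Warm-up

Percussion Warm-up: ends t=2 at or before Brass Run-through starts t=26 → clear.
Dress Session: ends t=5 at or before Brass Run-through starts t=26 → clear.
Vocals Mixing: ends t=11 at or before Brass Run-through starts t=26 → clear.
Brass Mixing: ends t=19 at or before Brass Run-through starts t=26 → clear.
Strings Warm-up: ends t=25 at or before Brass Run-through starts t=26 → clear.
Sectional Warm-up: starts t=29 before Brass Run-through ends t=30, and ends t=30 after Brass Run-through starts t=26 → overlap.
Brass Run-through overlaps Sectional Warm-up.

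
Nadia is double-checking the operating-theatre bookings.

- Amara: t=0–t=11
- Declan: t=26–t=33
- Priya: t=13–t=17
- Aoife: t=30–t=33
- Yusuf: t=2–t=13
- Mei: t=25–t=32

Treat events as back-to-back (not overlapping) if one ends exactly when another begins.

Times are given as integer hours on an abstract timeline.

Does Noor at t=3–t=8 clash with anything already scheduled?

Yes — it overlaps Amara, Yusuf

Amara: starts t=0 before Noor ends t=8, and ends t=11 after Noor starts t=3 → overlap.
Yusuf: starts t=2 before Noor ends t=8, and ends t=13 after Noor starts t=3 → overlap.
Priya: starts t=13 at or after Noor ends t=8 → clear.
Mei: starts t=25 at or after Noor ends t=8 → clear.
Declan: starts t=26 at or after Noor ends t=8 → clear.
Aoife: starts t=30 at or after Noor ends t=8 → clear.
Noor overlaps Yusuf, Amara.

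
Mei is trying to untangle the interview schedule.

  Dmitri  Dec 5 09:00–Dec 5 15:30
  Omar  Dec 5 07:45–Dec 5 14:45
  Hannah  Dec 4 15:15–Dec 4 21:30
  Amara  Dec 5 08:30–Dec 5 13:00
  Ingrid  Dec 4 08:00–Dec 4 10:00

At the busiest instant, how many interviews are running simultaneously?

Sweep the timeline, counting +1 at each start and −1 at each end (ends before starts at a tie):
Dec 4 08:00 start Ingrid → 1
Dec 4 10:00 end Ingrid → 0
Dec 4 15:15 start Hannah → 1
Dec 4 21:30 end Hannah → 0
Dec 5 07:45 start Omar → 1
Dec 5 08:30 start Amara → 2
Dec 5 09:00 start Dmitri → 3
Dec 5 13:00 end Amara → 2
Dec 5 14:45 end Omar → 1
Dec 5 15:30 end Dmitri → 0
Peak is 3, at Dec 5 09:00 (Amara, Dmitri, Omar).

3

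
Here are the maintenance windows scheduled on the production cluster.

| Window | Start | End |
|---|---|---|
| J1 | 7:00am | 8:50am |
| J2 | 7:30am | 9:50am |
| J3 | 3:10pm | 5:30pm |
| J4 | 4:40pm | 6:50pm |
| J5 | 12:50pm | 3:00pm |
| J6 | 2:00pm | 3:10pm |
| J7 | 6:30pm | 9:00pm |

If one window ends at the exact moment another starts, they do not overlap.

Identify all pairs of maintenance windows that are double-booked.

J1 & J2, J3 & J4, J4 & J7, J5 & J6

Sorted by start: J1, J2, J5, J6, J3, J4, J7.
J2 starts before J1 ends → J1 and J2 overlap.
J5 starts after J1 ends, so J1 has no further overlaps.
J5 starts after J2 ends, so J2 has no further overlaps.
J6 starts before J5 ends → J5 and J6 overlap.
J3 starts after J5 ends, so J5 has no further overlaps.
J3 starts exactly when J6 ends (back-to-back, no overlap), so J6 has no further overlaps.
J4 starts before J3 ends → J3 and J4 overlap.
J7 starts after J3 ends.
J7 starts before J4 ends → J4 and J7 overlap.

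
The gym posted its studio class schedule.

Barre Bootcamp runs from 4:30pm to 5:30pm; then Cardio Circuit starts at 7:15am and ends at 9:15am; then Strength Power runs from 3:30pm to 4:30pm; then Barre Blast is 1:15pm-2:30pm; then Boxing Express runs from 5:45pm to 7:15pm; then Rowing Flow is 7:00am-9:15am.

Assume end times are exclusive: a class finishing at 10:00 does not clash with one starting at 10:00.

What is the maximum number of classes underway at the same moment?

2

Sort all start/end points and keep a running count:
7:00am start Rowing Flow → 1
7:15am start Cardio Circuit → 2
9:15am end Cardio Circuit → 1
9:15am end Rowing Flow → 0
1:15pm start Barre Blast → 1
2:30pm end Barre Blast → 0
3:30pm start Strength Power → 1
4:30pm end Strength Power → 0
4:30pm start Barre Bootcamp → 1
5:30pm end Barre Bootcamp → 0
5:45pm start Boxing Express → 1
7:15pm end Boxing Express → 0
Peak is 2, at 7:15am (Cardio Circuit, Rowing Flow).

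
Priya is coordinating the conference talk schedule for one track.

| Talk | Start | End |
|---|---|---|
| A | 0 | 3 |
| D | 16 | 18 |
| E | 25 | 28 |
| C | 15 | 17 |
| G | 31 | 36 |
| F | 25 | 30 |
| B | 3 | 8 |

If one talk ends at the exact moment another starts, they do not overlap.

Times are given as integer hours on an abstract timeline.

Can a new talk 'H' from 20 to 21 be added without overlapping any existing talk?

A: ends 3 at or before H starts 20 → clear.
B: ends 8 at or before H starts 20 → clear.
C: ends 17 at or before H starts 20 → clear.
D: ends 18 at or before H starts 20 → clear.
E: starts 25 at or after H ends 21 → clear.
F: starts 25 at or after H ends 21 → clear.
G: starts 31 at or after H ends 21 → clear.

Yes — the slot is free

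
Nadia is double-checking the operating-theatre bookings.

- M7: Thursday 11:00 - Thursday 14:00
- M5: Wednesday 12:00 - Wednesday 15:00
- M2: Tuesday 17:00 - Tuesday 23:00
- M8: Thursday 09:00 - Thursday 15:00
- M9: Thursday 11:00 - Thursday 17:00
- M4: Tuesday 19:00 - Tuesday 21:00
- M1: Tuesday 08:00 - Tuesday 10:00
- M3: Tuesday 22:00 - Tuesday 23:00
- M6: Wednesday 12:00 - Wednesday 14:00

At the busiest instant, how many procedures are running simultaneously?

3

Walk through starts and ends in time order (an end at T is processed before a start at T):
Tuesday 08:00 start M1 → 1
Tuesday 10:00 end M1 → 0
Tuesday 17:00 start M2 → 1
Tuesday 19:00 start M4 → 2
Tuesday 21:00 end M4 → 1
Tuesday 22:00 start M3 → 2
Tuesday 23:00 end M2 → 1
Tuesday 23:00 end M3 → 0
Wednesday 12:00 start M5 → 1
Wednesday 12:00 start M6 → 2
Wednesday 14:00 end M6 → 1
Wednesday 15:00 end M5 → 0
Thursday 09:00 start M8 → 1
Thursday 11:00 start M7 → 2
Thursday 11:00 start M9 → 3
Thursday 14:00 end M7 → 2
Thursday 15:00 end M8 → 1
Thursday 17:00 end M9 → 0
Peak is 3, at Thursday 11:00 (M7, M8, M9).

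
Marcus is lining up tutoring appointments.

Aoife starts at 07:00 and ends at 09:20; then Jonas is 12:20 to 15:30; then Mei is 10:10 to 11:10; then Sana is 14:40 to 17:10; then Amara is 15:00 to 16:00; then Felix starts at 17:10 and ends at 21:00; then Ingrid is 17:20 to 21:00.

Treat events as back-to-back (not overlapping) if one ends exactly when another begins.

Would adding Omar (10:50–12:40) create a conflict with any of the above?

Aoife: ends 09:20 at or before Omar starts 10:50 → clear.
Mei: starts 10:10 before Omar ends 12:40, and ends 11:10 after Omar starts 10:50 → overlap.
Jonas: starts 12:20 before Omar ends 12:40, and ends 15:30 after Omar starts 10:50 → overlap.
Sana: starts 14:40 at or after Omar ends 12:40 → clear.
Amara: starts 15:00 at or after Omar ends 12:40 → clear.
Felix: starts 17:10 at or after Omar ends 12:40 → clear.
Ingrid: starts 17:20 at or after Omar ends 12:40 → clear.
Omar overlaps Jonas, Mei.

Yes — it overlaps Jonas, Mei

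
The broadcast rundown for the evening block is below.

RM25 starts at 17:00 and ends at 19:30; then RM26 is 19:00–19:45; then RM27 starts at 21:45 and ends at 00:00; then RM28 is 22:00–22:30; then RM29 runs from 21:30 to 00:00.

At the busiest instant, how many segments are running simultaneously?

3

Sweep the timeline, counting +1 at each start and −1 at each end (ends before starts at a tie):
17:00 start RM25 → 1
19:00 start RM26 → 2
19:30 end RM25 → 1
19:45 end RM26 → 0
21:30 start RM29 → 1
21:45 start RM27 → 2
22:00 start RM28 → 3
22:30 end RM28 → 2
00:00 end RM27 → 1
00:00 end RM29 → 0
Peak is 3, at 22:00 (RM27, RM28, RM29).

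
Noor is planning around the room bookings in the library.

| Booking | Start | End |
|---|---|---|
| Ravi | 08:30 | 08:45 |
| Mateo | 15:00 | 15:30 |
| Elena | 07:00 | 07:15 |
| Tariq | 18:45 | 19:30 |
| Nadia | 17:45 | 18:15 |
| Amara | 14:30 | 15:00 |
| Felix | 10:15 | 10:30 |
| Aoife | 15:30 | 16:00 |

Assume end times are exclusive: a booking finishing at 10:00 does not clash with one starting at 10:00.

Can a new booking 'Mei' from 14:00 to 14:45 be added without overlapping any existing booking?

Elena: ends 07:15 at or before Mei starts 14:00 → clear.
Ravi: ends 08:45 at or before Mei starts 14:00 → clear.
Felix: ends 10:30 at or before Mei starts 14:00 → clear.
Amara: starts 14:30 before Mei ends 14:45, and ends 15:00 after Mei starts 14:00 → overlap.
Mateo: starts 15:00 at or after Mei ends 14:45 → clear.
Aoife: starts 15:30 at or after Mei ends 14:45 → clear.
Nadia: starts 17:45 at or after Mei ends 14:45 → clear.
Tariq: starts 18:45 at or after Mei ends 14:45 → clear.
Mei overlaps Amara.

No — it overlaps Amara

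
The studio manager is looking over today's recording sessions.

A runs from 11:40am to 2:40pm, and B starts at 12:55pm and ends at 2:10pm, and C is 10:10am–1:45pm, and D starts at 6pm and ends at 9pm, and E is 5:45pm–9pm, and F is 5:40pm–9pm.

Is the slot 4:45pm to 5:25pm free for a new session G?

Yes — the slot is free

C: ends 1:45pm at or before G starts 4:45pm → clear.
A: ends 2:40pm at or before G starts 4:45pm → clear.
B: ends 2:10pm at or before G starts 4:45pm → clear.
F: starts 5:40pm at or after G ends 5:25pm → clear.
E: starts 5:45pm at or after G ends 5:25pm → clear.
D: starts 6pm at or after G ends 5:25pm → clear.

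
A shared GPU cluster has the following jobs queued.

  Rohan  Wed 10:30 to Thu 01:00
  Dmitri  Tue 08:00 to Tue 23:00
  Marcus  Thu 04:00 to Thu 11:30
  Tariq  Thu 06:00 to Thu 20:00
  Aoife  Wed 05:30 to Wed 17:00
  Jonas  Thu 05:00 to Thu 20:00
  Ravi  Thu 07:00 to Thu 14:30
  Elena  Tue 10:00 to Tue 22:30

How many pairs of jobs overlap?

8

Two intervals overlap when each starts before the other ends.
Sorted by start: Dmitri, Elena, Aoife, Rohan, Marcus, Jonas, Tariq, Ravi.
Elena starts before Dmitri ends → Dmitri and Elena overlap.
Aoife starts after Dmitri ends, so nothing later overlaps Dmitri either.
Aoife starts after Elena ends, so nothing later overlaps Elena either.
Rohan starts before Aoife ends → Aoife and Rohan overlap.
Marcus starts after Aoife ends, so nothing later overlaps Aoife either.
Marcus starts after Rohan ends, so nothing later overlaps Rohan either.
Jonas starts before Marcus ends → Marcus and Jonas overlap.
Tariq starts before Marcus ends → Marcus and Tariq overlap.
Ravi starts before Marcus ends → Marcus and Ravi overlap.
Tariq starts before Jonas ends → Jonas and Tariq overlap.
Ravi starts before Jonas ends → Jonas and Ravi overlap.
Ravi starts before Tariq ends → Tariq and Ravi overlap.
Overlapping pairs: Aoife & Rohan, Dmitri & Elena, Jonas & Marcus, Jonas & Ravi, Jonas & Tariq, Marcus & Ravi, Marcus & Tariq, Ravi & Tariq — 8 in total.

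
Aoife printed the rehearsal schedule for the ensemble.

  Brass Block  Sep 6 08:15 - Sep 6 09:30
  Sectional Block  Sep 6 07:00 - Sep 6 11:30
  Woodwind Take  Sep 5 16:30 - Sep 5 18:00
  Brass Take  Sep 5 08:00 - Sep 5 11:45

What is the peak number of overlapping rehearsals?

2

Sweep the timeline, counting +1 at each start and −1 at each end (ends before starts at a tie):
Sep 5 08:00 start Brass Take → 1
Sep 5 11:45 end Brass Take → 0
Sep 5 16:30 start Woodwind Take → 1
Sep 5 18:00 end Woodwind Take → 0
Sep 6 07:00 start Sectional Block → 1
Sep 6 08:15 start Brass Block → 2
Sep 6 09:30 end Brass Block → 1
Sep 6 11:30 end Sectional Block → 0
Peak is 2, at Sep 6 08:15 (Brass Block, Sectional Block).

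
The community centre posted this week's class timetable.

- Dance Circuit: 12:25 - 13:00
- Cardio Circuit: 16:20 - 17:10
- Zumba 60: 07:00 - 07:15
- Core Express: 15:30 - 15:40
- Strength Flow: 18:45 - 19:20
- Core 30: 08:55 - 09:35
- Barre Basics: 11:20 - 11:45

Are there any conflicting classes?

Sorted by start: Zumba 60, Core 30, Barre Basics, Dance Circuit, Core Express, Cardio Circuit, Strength Flow.
Core 30 starts after Zumba 60 ends — done with Zumba 60.
Barre Basics starts after Core 30 ends — done with Core 30.
Dance Circuit starts after Barre Basics ends — done with Barre Basics.
Core Express starts after Dance Circuit ends — done with Dance Circuit.
Cardio Circuit starts after Core Express ends — done with Core Express.
Strength Flow starts after Cardio Circuit ends.
Every pair is clear; the schedule has no overlaps.

No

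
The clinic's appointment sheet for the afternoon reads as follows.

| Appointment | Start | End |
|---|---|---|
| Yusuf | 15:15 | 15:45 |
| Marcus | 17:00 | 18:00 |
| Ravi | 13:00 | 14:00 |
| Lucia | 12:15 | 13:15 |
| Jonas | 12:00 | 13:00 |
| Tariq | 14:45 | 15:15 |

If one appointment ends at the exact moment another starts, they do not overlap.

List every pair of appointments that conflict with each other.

Sorted by start: Jonas, Lucia, Ravi, Tariq, Yusuf, Marcus.
Lucia starts before Jonas ends → Jonas and Lucia overlap.
Ravi starts exactly when Jonas ends (back-to-back, no overlap), so Jonas has no further overlaps.
Ravi starts before Lucia ends → Lucia and Ravi overlap.
Tariq starts after Lucia ends, so Lucia has no further overlaps.
Tariq starts after Ravi ends, so Ravi has no further overlaps.
Yusuf starts exactly when Tariq ends (back-to-back, no overlap), so Tariq has no further overlaps.
Marcus starts after Yusuf ends.

Jonas & Lucia, Lucia & Ravi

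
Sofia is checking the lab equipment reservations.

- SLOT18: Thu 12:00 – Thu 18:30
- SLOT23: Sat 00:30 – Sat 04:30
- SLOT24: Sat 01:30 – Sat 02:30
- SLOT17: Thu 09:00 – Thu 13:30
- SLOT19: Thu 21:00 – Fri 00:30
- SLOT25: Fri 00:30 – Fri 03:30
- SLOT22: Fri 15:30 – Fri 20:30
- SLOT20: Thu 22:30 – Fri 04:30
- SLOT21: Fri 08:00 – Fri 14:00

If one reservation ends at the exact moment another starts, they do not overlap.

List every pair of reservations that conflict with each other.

SLOT17 & SLOT18, SLOT19 & SLOT20, SLOT20 & SLOT25, SLOT23 & SLOT24

Sorted by start: SLOT17, SLOT18, SLOT19, SLOT20, SLOT25, SLOT21, SLOT22, SLOT23, SLOT24.
SLOT18 starts before SLOT17 ends → SLOT17 and SLOT18 overlap.
SLOT19 starts after SLOT17 ends, so SLOT17 has no further overlaps.
SLOT19 starts after SLOT18 ends, so SLOT18 has no further overlaps.
SLOT20 starts before SLOT19 ends → SLOT19 and SLOT20 overlap.
SLOT25 starts exactly when SLOT19 ends (back-to-back, no overlap), so SLOT19 has no further overlaps.
SLOT25 starts before SLOT20 ends → SLOT20 and SLOT25 overlap.
SLOT21 starts after SLOT20 ends, so SLOT20 has no further overlaps.
SLOT21 starts after SLOT25 ends, so SLOT25 has no further overlaps.
SLOT22 starts after SLOT21 ends, so SLOT21 has no further overlaps.
SLOT23 starts after SLOT22 ends, so SLOT22 has no further overlaps.
SLOT24 starts before SLOT23 ends → SLOT23 and SLOT24 overlap.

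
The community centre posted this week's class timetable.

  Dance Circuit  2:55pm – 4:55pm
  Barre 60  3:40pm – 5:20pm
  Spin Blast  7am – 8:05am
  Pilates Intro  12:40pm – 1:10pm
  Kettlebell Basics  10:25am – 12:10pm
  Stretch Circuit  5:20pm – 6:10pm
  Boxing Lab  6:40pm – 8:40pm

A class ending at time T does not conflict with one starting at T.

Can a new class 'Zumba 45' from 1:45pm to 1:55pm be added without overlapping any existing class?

Yes — the slot is free

Spin Blast: ends 8:05am at or before Zumba 45 starts 1:45pm → clear.
Kettlebell Basics: ends 12:10pm at or before Zumba 45 starts 1:45pm → clear.
Pilates Intro: ends 1:10pm at or before Zumba 45 starts 1:45pm → clear.
Dance Circuit: starts 2:55pm at or after Zumba 45 ends 1:55pm → clear.
Barre 60: starts 3:40pm at or after Zumba 45 ends 1:55pm → clear.
Stretch Circuit: starts 5:20pm at or after Zumba 45 ends 1:55pm → clear.
Boxing Lab: starts 6:40pm at or after Zumba 45 ends 1:55pm → clear.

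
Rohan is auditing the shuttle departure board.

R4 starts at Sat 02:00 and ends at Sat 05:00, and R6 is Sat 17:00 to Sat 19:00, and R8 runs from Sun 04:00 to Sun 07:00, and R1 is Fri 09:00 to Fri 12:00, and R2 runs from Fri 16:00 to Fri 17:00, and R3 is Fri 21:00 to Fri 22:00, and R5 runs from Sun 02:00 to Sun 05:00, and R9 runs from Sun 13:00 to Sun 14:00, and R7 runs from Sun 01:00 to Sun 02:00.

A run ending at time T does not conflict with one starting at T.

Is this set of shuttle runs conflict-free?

Check each pair: they overlap iff neither finishes before the other starts.
Sorted by start: R1, R2, R3, R4, R6, R7, R5, R8, R9.
R2 starts after R1 ends; R1 is clear from here.
R3 starts after R2 ends; R2 is clear from here.
R4 starts after R3 ends; R3 is clear from here.
R6 starts after R4 ends; R4 is clear from here.
R7 starts after R6 ends; R6 is clear from here.
R5 starts exactly when R7 ends (back-to-back, no overlap); R7 is clear from here.
R8 starts before R5 ends → R5 and R8 overlap.
That's a conflict, so the schedule is not conflict-free.

No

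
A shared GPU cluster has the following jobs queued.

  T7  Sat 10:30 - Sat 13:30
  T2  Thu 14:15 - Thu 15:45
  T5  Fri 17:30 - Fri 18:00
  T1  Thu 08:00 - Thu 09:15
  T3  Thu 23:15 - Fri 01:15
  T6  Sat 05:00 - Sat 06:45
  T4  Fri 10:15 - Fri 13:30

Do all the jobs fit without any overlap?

Yes

Sorted by start: T1, T2, T3, T4, T5, T6, T7.
T2 starts after T1 ends — done with T1.
T3 starts after T2 ends — done with T2.
T4 starts after T3 ends — done with T3.
T5 starts after T4 ends — done with T4.
T6 starts after T5 ends — done with T5.
T7 starts after T6 ends.
Every pair is clear; the schedule has no overlaps.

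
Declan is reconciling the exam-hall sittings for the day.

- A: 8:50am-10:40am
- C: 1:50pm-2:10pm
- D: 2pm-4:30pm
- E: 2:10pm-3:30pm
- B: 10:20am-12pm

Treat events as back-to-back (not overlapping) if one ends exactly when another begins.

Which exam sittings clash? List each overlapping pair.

A & B, C & D, D & E

Sorted by start: A, B, C, D, E.
B starts before A ends → A and B overlap.
C starts after A ends; A is clear from here.
C starts after B ends; B is clear from here.
D starts before C ends → C and D overlap.
E starts exactly when C ends (back-to-back, no overlap).
E starts before D ends → D and E overlap.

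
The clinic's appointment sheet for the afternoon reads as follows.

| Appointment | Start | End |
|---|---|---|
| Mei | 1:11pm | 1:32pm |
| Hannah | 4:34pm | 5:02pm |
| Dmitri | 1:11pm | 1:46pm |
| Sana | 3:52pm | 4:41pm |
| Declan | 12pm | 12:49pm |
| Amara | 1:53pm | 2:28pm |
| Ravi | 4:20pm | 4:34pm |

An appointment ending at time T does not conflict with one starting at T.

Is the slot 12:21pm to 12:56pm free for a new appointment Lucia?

No — it overlaps Declan

Declan: starts 12pm before Lucia ends 12:56pm, and ends 12:49pm after Lucia starts 12:21pm → overlap.
Dmitri: starts 1:11pm at or after Lucia ends 12:56pm → clear.
Mei: starts 1:11pm at or after Lucia ends 12:56pm → clear.
Amara: starts 1:53pm at or after Lucia ends 12:56pm → clear.
Sana: starts 3:52pm at or after Lucia ends 12:56pm → clear.
Ravi: starts 4:20pm at or after Lucia ends 12:56pm → clear.
Hannah: starts 4:34pm at or after Lucia ends 12:56pm → clear.
Lucia overlaps Declan.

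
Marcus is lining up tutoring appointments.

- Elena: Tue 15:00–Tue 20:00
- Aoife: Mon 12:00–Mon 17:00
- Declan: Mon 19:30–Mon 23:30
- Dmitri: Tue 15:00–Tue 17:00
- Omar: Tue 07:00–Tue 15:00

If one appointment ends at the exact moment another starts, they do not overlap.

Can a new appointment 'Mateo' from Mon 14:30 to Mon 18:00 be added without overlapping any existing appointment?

No — it overlaps Aoife

Aoife: starts Mon 12:00 before Mateo ends Mon 18:00, and ends Mon 17:00 after Mateo starts Mon 14:30 → overlap.
Declan: starts Mon 19:30 at or after Mateo ends Mon 18:00 → clear.
Omar: starts Tue 07:00 at or after Mateo ends Mon 18:00 → clear.
Dmitri: starts Tue 15:00 at or after Mateo ends Mon 18:00 → clear.
Elena: starts Tue 15:00 at or after Mateo ends Mon 18:00 → clear.
Mateo overlaps Aoife.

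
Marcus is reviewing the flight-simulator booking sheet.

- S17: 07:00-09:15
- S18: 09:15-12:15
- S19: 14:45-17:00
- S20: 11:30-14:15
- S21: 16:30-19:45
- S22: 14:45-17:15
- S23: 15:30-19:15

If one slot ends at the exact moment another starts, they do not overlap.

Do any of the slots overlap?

Yes

Sorted by start: S17, S18, S20, S19, S22, S23, S21.
S18 starts exactly when S17 ends (back-to-back, no overlap), so S17 has no further overlaps.
S20 starts before S18 ends → S18 and S20 overlap.
That's a conflict, so the schedule is not conflict-free.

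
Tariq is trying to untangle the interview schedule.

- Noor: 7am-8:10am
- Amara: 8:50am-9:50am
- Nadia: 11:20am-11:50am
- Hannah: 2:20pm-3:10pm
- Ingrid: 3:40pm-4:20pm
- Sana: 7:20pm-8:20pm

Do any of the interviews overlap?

No

Sorted by start: Noor, Amara, Nadia, Hannah, Ingrid, Sana.
Amara starts after Noor ends — done with Noor.
Nadia starts after Amara ends — done with Amara.
Hannah starts after Nadia ends — done with Nadia.
Ingrid starts after Hannah ends — done with Hannah.
Sana starts after Ingrid ends.
Every pair is clear; the schedule has no overlaps.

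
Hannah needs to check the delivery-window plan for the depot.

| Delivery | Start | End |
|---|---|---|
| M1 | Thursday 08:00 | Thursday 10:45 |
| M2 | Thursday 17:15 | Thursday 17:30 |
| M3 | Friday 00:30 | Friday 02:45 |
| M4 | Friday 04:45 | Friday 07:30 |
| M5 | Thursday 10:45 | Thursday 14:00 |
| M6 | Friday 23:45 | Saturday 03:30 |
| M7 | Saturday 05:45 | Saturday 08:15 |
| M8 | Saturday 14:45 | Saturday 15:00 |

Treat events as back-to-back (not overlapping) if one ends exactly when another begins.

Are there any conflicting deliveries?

No

Check each pair: they overlap iff neither finishes before the other starts.
Sorted by start: M1, M5, M2, M3, M4, M6, M7, M8.
M5 starts exactly when M1 ends (back-to-back, no overlap) — done with M1.
M2 starts after M5 ends — done with M5.
M3 starts after M2 ends — done with M2.
M4 starts after M3 ends — done with M3.
M6 starts after M4 ends — done with M4.
M7 starts after M6 ends — done with M6.
M8 starts after M7 ends.
Every pair is clear; the schedule has no overlaps.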